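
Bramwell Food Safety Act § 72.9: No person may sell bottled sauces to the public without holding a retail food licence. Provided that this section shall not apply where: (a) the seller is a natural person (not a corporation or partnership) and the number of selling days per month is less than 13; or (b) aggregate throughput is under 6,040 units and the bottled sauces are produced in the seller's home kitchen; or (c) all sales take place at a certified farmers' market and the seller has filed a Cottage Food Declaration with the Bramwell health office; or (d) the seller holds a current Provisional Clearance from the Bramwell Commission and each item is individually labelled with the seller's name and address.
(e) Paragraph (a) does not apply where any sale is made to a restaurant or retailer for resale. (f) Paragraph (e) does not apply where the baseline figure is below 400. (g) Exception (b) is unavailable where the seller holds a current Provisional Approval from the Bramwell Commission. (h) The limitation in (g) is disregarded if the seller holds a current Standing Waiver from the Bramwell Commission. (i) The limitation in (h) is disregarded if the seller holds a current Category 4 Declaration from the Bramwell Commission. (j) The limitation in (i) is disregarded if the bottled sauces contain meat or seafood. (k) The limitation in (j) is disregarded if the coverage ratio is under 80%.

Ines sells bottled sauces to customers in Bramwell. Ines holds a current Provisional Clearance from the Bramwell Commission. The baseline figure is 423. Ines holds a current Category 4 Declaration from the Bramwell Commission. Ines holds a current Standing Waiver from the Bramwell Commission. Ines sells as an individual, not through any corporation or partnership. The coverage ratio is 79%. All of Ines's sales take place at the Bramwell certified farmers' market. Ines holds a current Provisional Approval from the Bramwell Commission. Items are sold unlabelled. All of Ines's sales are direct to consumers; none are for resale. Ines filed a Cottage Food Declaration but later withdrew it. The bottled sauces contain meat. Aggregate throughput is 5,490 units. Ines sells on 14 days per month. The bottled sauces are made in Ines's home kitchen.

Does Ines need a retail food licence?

Yes — Ines must hold a retail food licence.

Exception (a) fails — the number of selling days per month is 14, not less than 13.
Exception (b) is satisfied on its face — aggregate throughput is 5,490 units, under the 6,040 units limit; the bottled sauces are home-kitchen produced. Turning to paragraphs (g)–(k): (g) applies — a current Provisional Approval is held. (h) operates (a current Standing Waiver is held), but is set aside by (i): (i) is engaged — a current Category 4 Declaration is held. (j) would limit (i) — the bottled sauces contain meat — but (k) sets (j) aside: (k) applies — the coverage ratio is 79%, under the 80% limit. Exception (b) does not apply.
Exception (c) requires that the seller has filed a Cottage Food Declaration with the Bramwell health office; but the Cottage Food Declaration was withdrawn, so (c) is unavailable.
Exception (d) requires that each item is individually labelled with the seller's name and address; but items are sold unlabelled, so (d) is unavailable.
Every exception is unavailable, so the rule governs.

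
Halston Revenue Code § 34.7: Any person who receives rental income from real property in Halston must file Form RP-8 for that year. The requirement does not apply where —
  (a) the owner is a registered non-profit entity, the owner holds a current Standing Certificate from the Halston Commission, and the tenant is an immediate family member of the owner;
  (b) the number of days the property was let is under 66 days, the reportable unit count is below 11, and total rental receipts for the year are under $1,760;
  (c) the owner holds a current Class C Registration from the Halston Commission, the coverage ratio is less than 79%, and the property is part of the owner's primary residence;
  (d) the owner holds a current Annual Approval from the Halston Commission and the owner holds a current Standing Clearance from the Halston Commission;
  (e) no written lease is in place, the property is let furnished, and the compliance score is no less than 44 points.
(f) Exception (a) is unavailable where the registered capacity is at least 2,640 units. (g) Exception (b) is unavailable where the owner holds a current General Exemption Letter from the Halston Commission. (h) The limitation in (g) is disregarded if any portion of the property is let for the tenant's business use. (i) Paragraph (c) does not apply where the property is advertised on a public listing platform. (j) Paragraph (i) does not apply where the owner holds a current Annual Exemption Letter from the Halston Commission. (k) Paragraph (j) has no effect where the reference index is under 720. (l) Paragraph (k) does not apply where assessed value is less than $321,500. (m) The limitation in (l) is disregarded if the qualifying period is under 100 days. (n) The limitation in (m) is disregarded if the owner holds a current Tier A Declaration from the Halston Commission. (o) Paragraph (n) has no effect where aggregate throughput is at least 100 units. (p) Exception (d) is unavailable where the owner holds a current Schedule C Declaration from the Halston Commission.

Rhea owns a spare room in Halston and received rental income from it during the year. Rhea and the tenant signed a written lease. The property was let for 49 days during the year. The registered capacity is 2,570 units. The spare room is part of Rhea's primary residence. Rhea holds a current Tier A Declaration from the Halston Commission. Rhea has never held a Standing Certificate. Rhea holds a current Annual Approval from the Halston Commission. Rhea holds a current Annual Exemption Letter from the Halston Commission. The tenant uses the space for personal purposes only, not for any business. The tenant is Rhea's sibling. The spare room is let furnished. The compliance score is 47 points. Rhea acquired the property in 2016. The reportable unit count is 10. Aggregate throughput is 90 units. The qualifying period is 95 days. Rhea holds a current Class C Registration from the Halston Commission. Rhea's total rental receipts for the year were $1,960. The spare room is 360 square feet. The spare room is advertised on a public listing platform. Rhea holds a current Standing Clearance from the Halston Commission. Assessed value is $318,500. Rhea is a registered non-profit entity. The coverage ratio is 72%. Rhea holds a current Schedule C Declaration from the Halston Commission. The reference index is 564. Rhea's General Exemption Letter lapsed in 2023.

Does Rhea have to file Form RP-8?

Exception (a) requires that the owner holds a current Standing Certificate from the Halston Commission; but no current Standing Certificate is held, so (a) is unavailable.
Exception (b) does not apply: total rental receipts for the year are $1,960, not under $1,760.
Exception (c)'s conditions are all satisfied: a current Class C Registration is held; the coverage ratio is 72%, less than the 79% limit; the spare room is part of the primary residence. Considering the limiting provisions: (i) would limit (c) — the property is publicly advertised — but (j) sets (i) aside: (j) operates against (i): a current Annual Exemption Letter is held. (k) operates (the reference index is 564, under the 720 limit), but is set aside by (l): (l) operates — assessed value is $318,500, less than the $321,500 limit. (m) applies (the qualifying period is 95 days, under the 100 days limit), but is itself disapplied by (n): (n) operates against (m): a current Tier A Declaration is held. (o) is inapplicable (aggregate throughput is 90 units, short of 100 units), so (n) stands. So (c) applies.
All of (d)'s requirements are met (a current Annual Approval is held; a current Standing Clearance is held). However, paragraph (p) must be considered: (p) operates — a current Schedule C Declaration is held. So (d) is unavailable.
Exception (e) fails — a written lease is in place.

No — exception (c) applies; Rhea is not required to file Form RP-8.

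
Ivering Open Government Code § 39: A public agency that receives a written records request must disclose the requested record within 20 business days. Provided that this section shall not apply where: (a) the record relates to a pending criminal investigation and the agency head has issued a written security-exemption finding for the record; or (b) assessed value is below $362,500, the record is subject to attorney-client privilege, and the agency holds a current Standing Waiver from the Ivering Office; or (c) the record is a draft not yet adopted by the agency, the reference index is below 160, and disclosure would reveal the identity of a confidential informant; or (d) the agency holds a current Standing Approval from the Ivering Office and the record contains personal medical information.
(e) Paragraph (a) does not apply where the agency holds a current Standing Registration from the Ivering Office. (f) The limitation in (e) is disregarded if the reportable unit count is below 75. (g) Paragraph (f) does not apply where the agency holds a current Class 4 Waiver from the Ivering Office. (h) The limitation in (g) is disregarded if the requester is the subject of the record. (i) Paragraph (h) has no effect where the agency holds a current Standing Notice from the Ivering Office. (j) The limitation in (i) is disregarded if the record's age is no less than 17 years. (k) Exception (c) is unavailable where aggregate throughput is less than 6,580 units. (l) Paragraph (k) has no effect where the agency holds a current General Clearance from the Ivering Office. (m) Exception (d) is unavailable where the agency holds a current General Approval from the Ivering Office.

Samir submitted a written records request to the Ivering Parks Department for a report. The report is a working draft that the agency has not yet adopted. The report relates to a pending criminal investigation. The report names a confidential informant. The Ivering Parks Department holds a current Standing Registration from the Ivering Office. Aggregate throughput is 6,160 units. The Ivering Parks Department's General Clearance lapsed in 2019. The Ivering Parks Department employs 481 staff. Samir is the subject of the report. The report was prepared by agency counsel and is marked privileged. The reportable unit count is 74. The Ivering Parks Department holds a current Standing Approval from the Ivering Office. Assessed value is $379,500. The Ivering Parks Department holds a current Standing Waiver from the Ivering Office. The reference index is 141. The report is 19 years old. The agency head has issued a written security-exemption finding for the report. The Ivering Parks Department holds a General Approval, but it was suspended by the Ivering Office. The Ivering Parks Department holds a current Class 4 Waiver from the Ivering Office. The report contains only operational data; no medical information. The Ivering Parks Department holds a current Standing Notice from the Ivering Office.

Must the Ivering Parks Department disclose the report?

No — exception (a) applies; the Ivering Parks Department is not required to disclose the report.

Exception (a)'s conditions are all satisfied: the report relates to a pending investigation; a written security-exemption finding has been issued. As to paragraphs (e)–(j): (e) is triggered (a current Standing Registration is held), but is overridden by (f): (f) is engaged — the reportable unit count is 74, below the 75 limit. (g) would limit (f) — a current Class 4 Waiver is held — but (h) sets (g) aside: (h) operates against (g): Samir is the subject of the report. (i) is engaged (a current Standing Notice is held), but is set aside by (j): (j) operates against (i): the record's age is 19 years, meeting the 17 years threshold. (a) remains available.
Exception (b) requires that assessed value is below $362,500; but assessed value is $379,500, not below $362,500, so (b) is unavailable.
Exception (c)'s conditions are all satisfied: the report is an unadopted draft; the reference index is 141, below the 160 limit; the report names a confidential informant. But applying paragraphs (k)–(l): (k) operates against (c): aggregate throughput is 6,160 units, less than the 6,580 units limit. (l) is not engaged (there is no General Clearance in force), so (k) stands. So (c) is unavailable.
Exception (d) does not apply: the report contains only operational data.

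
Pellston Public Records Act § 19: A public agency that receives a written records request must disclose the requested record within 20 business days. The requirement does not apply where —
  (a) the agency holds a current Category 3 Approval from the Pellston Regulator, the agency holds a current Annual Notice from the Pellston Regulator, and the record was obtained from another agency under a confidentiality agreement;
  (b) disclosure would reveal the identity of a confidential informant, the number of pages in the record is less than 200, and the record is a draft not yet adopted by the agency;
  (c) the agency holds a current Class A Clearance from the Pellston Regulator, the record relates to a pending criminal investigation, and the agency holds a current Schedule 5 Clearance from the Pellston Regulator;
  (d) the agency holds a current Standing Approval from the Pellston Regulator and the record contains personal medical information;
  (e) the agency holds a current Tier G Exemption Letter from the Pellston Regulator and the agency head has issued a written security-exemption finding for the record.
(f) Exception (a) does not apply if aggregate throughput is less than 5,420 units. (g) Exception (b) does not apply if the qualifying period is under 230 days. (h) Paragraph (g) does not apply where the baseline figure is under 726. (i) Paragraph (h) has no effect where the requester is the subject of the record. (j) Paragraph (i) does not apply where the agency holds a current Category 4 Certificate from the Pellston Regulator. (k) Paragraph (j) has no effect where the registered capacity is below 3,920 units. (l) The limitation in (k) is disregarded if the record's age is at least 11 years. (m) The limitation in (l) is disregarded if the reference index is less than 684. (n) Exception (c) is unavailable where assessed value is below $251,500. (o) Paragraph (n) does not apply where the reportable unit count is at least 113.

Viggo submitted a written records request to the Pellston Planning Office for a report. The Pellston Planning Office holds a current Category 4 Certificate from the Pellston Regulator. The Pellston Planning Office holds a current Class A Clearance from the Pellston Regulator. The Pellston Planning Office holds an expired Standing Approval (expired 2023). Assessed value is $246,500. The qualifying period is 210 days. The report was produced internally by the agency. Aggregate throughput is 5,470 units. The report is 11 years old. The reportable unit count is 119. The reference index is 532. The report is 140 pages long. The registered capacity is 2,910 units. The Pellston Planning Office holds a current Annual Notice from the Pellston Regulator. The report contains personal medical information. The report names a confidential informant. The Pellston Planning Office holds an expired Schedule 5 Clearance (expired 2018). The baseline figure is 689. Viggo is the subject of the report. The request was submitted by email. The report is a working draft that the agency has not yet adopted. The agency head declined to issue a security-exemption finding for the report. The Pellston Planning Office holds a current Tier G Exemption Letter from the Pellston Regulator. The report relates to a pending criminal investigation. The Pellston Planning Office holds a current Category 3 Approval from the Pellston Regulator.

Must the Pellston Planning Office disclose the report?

Exception (a) does not apply: the report was produced internally.
Exception (b) is satisfied on its face — the report names a confidential informant; the number of pages in the record is 140, less than the 200 limit; the report is an unadopted draft. But applying paragraphs (g)–(m): (g) operates against (b): the qualifying period is 210 days, under the 230 days limit. (h) applies (the baseline figure is 689, under the 726 limit), but yields to (i): (i) is triggered — Viggo is the subject of the report. (j) is triggered (a current Category 4 Certificate is held), but is set aside by (k): (k) is triggered — the registered capacity is 2,910 units, below the 3,920 units limit. (l) is engaged (the record's age is 11 years, meeting the 11 years threshold), but is itself disapplied by (m): (m) is triggered — the reference index is 532, less than the 684 limit. (b) is therefore removed.
Exception (c) fails — the Schedule 5 Clearance is not current.
Exception (d) requires that the agency holds a current Standing Approval from the Pellston Regulator; but there is no Standing Approval in force, so (d) is unavailable.
Exception (e) does not apply: the agency head declined to issue a security-exemption finding.
No exception displaces § 19.

Yes — the Pellston Planning Office must disclose the report.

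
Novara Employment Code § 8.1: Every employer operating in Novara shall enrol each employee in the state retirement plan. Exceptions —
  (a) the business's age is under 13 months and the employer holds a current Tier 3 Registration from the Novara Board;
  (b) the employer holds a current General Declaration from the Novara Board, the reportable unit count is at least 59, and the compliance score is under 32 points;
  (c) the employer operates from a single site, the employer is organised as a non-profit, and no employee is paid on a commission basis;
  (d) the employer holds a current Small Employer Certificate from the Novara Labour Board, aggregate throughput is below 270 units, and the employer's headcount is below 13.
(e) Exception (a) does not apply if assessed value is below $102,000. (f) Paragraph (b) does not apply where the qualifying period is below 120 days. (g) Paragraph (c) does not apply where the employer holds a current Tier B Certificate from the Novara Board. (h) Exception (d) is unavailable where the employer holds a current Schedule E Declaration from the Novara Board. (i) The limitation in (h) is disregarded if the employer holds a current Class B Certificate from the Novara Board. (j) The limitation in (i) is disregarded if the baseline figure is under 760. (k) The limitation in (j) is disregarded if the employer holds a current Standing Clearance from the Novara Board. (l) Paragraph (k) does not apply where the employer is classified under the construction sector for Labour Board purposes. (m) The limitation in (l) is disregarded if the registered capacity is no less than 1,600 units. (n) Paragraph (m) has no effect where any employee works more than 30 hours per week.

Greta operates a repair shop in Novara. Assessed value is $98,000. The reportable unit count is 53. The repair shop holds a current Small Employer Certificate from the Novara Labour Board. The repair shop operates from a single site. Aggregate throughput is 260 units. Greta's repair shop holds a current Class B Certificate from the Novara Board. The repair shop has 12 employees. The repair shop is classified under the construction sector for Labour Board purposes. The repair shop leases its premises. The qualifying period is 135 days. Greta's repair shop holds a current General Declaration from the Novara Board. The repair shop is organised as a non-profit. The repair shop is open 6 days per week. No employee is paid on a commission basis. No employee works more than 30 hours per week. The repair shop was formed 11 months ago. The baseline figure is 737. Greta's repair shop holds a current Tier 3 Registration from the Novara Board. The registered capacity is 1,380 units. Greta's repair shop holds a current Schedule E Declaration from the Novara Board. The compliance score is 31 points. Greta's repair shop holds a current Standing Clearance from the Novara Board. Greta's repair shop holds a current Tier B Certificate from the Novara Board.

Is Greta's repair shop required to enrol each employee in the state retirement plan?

All of (a)'s requirements are met (the business's age is 11 months, under the 13 months limit; a current Tier 3 Registration is held). But: (e) operates against (a): assessed value is $98,000, below the $102,000 limit. (a) is therefore removed.
Exception (b) does not apply: the reportable unit count is 53, short of 59.
Exception (c) is satisfied on its face — the employer operates from a single site; the employer is a non-profit; no employee is paid on commission. But applying paragraph (g): (g) operates against (c): a current Tier B Certificate is held. Exception (c) does not apply.
Exception (d): a current Small Employer Certificate is held; aggregate throughput is 260 units, below the 270 units limit; the employer's headcount is 12, below the 13 limit — every condition holds. But applying paragraphs (h)–(n): (h) operates against (d): a current Schedule E Declaration is held. (i) applies (a current Class B Certificate is held), but is itself disapplied by (j): (j) operates against (i): the baseline figure is 737, under the 760 limit. (k) is triggered (a current Standing Clearance is held), but is displaced by (l): (l) is triggered — the repair shop is classified under the construction sector. (m), which would lift (l), is not engaged — the registered capacity is 1,380 units, short of 1,600 units. So (d) is unavailable.
No exception is made out. Greta's repair shop falls within the general rule.

Yes — Greta's repair shop must enrol each employee in the state retirement plan.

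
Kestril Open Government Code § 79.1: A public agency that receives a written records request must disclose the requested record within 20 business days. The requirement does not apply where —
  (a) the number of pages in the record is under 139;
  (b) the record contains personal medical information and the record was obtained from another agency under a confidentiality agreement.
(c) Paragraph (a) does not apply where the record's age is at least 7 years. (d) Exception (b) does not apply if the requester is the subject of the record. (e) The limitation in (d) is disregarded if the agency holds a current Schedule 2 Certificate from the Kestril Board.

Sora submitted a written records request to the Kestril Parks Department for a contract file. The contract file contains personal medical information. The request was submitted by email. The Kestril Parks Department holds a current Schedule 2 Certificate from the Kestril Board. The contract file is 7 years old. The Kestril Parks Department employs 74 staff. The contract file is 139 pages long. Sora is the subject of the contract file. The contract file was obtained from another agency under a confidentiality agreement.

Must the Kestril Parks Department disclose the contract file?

No — exception (b) applies; the Kestril Parks Department is not required to disclose the contract file.

Exception (a) fails — the number of pages in the record is 139, not under 139.
Exception (b): the contract file contains personal medical information; the contract file was obtained under a confidentiality agreement — every condition holds. As to paragraphs (d)–(e): (d) is engaged (Sora is the subject of the contract file), but is overridden by (e): (e) operates against (d): a current Schedule 2 Certificate is held. Exception (b) stands.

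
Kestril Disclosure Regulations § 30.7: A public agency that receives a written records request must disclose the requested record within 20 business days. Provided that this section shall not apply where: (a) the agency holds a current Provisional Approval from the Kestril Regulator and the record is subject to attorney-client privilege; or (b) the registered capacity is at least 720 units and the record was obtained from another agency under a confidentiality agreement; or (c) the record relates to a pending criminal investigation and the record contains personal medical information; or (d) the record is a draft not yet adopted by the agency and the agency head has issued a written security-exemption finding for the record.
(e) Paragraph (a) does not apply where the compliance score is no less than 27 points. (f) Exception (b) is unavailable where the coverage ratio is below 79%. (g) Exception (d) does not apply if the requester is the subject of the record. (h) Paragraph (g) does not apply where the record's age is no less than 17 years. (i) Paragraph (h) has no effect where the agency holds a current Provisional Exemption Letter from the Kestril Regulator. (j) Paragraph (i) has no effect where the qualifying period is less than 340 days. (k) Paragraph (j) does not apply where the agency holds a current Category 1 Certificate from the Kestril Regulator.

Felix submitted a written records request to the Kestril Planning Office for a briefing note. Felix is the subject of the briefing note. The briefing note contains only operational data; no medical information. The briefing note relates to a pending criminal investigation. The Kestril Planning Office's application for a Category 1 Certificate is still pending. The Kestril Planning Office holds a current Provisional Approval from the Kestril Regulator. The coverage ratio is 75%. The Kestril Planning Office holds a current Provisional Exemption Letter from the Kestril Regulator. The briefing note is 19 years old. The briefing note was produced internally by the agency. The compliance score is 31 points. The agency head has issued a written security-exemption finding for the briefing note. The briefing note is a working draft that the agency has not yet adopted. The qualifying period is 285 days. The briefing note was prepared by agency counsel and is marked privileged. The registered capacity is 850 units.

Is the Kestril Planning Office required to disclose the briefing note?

No — exception (d) applies; the Kestril Planning Office is not required to disclose the briefing note.

All of (a)'s requirements are met (a current Provisional Approval is held; the briefing note is privileged). Turning to paragraph (e): (e) operates against (a): the compliance score is 31 points, meeting the 27 points threshold. (a) is therefore removed.
Exception (b) fails — the briefing note was produced internally.
Exception (c) does not apply: the briefing note contains only operational data.
Exception (d) is satisfied on its face — the briefing note is an unadopted draft; a written security-exemption finding has been issued. Applying paragraphs (g)–(k): (g) would limit (d) — Felix is the subject of the briefing note — but (h) sets (g) aside: (h) applies — the record's age is 19 years, meeting the 17 years threshold. (i) is engaged (a current Provisional Exemption Letter is held), but is overridden by (j): (j) applies — the qualifying period is 285 days, less than the 340 days limit. (k), which would lift (j), is not triggered — the Category 1 Certificate is not current. Exception (d) stands.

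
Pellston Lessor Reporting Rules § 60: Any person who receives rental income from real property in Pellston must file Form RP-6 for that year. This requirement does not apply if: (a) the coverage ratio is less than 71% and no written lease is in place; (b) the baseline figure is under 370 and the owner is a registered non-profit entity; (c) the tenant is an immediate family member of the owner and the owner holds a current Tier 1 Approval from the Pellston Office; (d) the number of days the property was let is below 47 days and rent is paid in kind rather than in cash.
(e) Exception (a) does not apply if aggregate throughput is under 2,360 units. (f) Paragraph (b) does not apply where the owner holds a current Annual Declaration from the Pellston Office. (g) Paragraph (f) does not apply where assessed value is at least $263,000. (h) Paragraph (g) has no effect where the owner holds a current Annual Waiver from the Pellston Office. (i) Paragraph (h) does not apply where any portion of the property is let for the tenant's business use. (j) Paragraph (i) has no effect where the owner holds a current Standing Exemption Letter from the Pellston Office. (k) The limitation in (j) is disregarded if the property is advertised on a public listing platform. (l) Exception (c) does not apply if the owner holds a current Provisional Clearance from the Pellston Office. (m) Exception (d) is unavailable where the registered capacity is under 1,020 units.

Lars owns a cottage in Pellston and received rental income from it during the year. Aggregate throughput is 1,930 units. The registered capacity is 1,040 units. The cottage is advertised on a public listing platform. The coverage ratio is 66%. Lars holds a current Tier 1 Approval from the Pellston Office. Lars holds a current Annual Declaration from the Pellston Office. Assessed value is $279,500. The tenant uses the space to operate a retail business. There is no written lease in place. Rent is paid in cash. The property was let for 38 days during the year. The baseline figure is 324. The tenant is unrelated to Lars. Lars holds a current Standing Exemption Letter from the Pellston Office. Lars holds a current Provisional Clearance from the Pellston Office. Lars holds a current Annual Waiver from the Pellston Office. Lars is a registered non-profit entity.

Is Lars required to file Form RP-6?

Exception (a)'s conditions are all satisfied: the coverage ratio is 66%, less than the 71% limit; there is no written lease. Turning to paragraph (e): (e) applies — aggregate throughput is 1,930 units, under the 2,360 units limit. Exception (a) does not apply.
Exception (b): the baseline figure is 324, under the 370 limit; Lars is a registered non-profit — every condition holds. Applying paragraphs (f)–(k): (f) would limit (b) — a current Annual Declaration is held — but (g) sets (f) aside: (g) is triggered — assessed value is $279,500, meeting the $263,000 threshold. (h) is engaged (a current Annual Waiver is held), but is overridden by (i): (i) is triggered — the space is let for business use. (j) is engaged (a current Standing Exemption Letter is held), but yields to (k): (k) is triggered — the property is publicly advertised. Exception (b) stands.
Exception (c) requires that the tenant is an immediate family member of the owner; but the tenant is unrelated to the owner, so (c) is unavailable.
Exception (d) does not apply: rent is paid in cash.

No — exception (b) applies; Lars is not required to file Form RP-6.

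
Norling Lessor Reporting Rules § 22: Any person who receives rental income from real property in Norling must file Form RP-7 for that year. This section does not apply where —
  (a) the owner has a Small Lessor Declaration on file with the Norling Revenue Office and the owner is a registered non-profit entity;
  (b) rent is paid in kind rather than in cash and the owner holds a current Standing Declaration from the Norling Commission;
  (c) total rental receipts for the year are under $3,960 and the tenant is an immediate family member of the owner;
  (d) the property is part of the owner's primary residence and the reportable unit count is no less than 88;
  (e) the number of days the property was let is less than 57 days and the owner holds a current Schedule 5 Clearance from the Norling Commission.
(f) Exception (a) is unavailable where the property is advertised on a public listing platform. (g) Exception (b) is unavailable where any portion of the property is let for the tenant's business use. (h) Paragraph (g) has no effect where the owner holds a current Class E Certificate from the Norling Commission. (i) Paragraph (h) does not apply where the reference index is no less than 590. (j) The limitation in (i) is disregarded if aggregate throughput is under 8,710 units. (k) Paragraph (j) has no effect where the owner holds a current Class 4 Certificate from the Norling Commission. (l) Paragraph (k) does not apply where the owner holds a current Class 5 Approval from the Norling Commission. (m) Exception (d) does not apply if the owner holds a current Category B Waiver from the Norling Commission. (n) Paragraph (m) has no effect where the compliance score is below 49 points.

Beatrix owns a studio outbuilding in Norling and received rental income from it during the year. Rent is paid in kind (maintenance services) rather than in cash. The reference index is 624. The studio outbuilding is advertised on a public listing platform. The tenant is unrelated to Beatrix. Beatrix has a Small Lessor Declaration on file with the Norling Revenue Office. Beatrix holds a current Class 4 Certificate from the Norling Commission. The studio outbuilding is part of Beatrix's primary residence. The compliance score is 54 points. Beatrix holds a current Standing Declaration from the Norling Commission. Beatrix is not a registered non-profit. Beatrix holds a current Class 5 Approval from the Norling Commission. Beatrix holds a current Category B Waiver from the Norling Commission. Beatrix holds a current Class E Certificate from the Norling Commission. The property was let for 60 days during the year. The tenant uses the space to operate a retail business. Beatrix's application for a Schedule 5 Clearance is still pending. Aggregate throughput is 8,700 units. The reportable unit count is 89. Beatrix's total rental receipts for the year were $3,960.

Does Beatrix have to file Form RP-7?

No — exception (b) applies; Beatrix is not required to file Form RP-7.

Exception (a) requires that the owner is a registered non-profit entity; but Beatrix is not a registered non-profit, so (a) is unavailable.
All of (b)'s requirements are met (rent is paid in kind; a current Standing Declaration is held). Applying paragraphs (g)–(l): (g) is triggered (the space is let for business use), but is set aside by (h): (h) operates against (g): a current Class E Certificate is held. (i) would limit (h) — the reference index is 624, meeting the 590 threshold — but (j) sets (i) aside: (j) operates — aggregate throughput is 8,700 units, under the 8,710 units limit. (k) operates (a current Class 4 Certificate is held), but is overridden by (l): (l) operates against (k): a current Class 5 Approval is held. So (b) applies.
Exception (c) requires that total rental receipts for the year are under $3,960; but total rental receipts for the year are $3,960, not under $3,960, so (c) is unavailable.
Exception (d) is satisfied on its face — the studio outbuilding is part of the primary residence; the reportable unit count is 89, meeting the 88 threshold. But applying paragraphs (m)–(n): (m) operates against (d): a current Category B Waiver is held. (n), which would lift (m), is not engaged — the compliance score is 54 points, not below 49 points. (d) is therefore removed.
Exception (e) fails — the number of days the property was let is 60 days, not less than 57 days.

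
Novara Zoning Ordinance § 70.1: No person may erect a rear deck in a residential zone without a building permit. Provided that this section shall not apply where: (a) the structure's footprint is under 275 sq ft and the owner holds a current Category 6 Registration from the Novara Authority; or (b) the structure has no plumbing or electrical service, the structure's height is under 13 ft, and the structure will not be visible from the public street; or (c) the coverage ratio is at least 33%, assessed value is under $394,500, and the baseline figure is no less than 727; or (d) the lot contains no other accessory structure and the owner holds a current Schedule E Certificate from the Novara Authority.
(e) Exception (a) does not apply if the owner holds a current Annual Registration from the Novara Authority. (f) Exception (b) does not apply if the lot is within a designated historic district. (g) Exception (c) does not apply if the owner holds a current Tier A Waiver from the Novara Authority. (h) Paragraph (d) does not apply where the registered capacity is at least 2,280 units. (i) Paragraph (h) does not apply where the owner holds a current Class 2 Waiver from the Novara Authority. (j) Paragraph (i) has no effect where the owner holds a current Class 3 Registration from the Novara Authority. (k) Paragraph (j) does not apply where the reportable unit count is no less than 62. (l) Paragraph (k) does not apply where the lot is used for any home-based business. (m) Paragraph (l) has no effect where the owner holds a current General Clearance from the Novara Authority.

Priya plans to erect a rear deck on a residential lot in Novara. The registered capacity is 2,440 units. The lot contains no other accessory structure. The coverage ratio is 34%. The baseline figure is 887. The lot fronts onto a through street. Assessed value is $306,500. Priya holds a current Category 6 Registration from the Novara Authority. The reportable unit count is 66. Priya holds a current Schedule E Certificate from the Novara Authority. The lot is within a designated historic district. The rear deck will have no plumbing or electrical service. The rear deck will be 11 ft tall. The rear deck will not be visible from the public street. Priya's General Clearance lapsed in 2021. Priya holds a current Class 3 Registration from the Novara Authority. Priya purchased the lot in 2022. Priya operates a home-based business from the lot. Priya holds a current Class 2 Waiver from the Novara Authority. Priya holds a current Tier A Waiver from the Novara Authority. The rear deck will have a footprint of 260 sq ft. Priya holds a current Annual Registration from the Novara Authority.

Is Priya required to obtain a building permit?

Yes — Priya must obtain a building permit.

Exception (a)'s conditions are all satisfied: the structure's footprint is 260 sq ft, under the 275 sq ft limit; a current Category 6 Registration is held. But: (e) operates against (a): a current Annual Registration is held. So (a) is unavailable.
Exception (b): there is no plumbing or electrical service; the structure's height is 11 ft, under the 13 ft limit; the structure will not be visible from the street — every condition holds. Turning to paragraph (f): (f) operates against (b): the lot is in a historic district. Exception (b) does not apply.
All of (c)'s requirements are met (the coverage ratio is 34%, meeting the 33% threshold; assessed value is $306,500, under the $394,500 limit; the baseline figure is 887, meeting the 727 threshold). Turning to paragraph (g): (g) is triggered — a current Tier A Waiver is held. Exception (c) does not apply.
Exception (d): the lot has no other accessory structure; a current Schedule E Certificate is held — every condition holds. Turning to paragraphs (h)–(m): (h) operates against (d): the registered capacity is 2,440 units, meeting the 2,280 units threshold. (i) is engaged (a current Class 2 Waiver is held), but is set aside by (j): (j) is triggered — a current Class 3 Registration is held. (k) would limit (j) — the reportable unit count is 66, meeting the 62 threshold — but (l) sets (k) aside: (l) operates against (k): a home-based business operates on the lot. (m), which would lift (l), is inapplicable — the General Clearance is not current. So (d) is unavailable.
No exception applies. The general rule governs.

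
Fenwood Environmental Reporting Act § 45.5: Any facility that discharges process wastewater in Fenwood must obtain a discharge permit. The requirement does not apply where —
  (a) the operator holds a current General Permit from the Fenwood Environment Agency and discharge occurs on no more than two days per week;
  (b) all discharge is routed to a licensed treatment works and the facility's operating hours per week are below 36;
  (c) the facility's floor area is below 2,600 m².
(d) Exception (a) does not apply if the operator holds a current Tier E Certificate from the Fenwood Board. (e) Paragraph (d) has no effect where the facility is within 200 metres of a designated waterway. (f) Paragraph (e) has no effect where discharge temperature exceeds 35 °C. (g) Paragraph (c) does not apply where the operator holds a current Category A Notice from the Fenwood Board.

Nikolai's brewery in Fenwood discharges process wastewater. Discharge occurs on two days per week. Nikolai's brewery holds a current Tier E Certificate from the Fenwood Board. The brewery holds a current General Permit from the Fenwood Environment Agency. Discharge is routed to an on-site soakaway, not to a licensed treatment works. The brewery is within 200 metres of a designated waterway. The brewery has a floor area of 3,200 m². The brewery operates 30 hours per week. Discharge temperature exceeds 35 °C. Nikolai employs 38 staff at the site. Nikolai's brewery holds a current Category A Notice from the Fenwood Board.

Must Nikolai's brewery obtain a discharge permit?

Yes — Nikolai's brewery must obtain a discharge permit.

Exception (a)'s conditions are all satisfied: a current General Permit is held; discharge occurs on no more than two days per week. But applying paragraphs (d)–(f): (d) operates against (a): a current Tier E Certificate is held. (e) would limit (d) — the brewery is within 200 m of a designated waterway — but (f) sets (e) aside: (f) is triggered — discharge temperature exceeds 35 °C. Exception (a) does not apply.
Exception (b) does not apply: discharge is not routed to a licensed treatment works.
Exception (c) does not apply: the facility's floor area is 3,200 m², not below 2,600 m².
No exception is made out. Nikolai's brewery falls within the general rule.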